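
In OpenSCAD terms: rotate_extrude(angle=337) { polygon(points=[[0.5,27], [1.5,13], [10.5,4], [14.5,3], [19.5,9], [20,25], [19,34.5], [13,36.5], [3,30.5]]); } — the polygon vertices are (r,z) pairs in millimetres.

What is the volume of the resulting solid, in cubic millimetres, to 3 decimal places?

Volume = 32687.756 mm³

Profile (r,z), 9 vertices: (0.5,27) (1.5,13) (10.5,4) (14.5,3) (19.5,9) (20,25) (19,34.5) (13,36.5) (3,30.5)
edge 0: (0.5,27)→(1.5,13)  cross = 0.5·13 − 1.5·27 = -34.0000; (r_i+r_j)·cross = 2·-34.0000 = -68.0000
edge 1: (1.5,13)→(10.5,4)  cross = 1.5·4 − 10.5·13 = -130.5000; (r_i+r_j)·cross = 12·-130.5000 = -1566.0000
edge 2: (10.5,4)→(14.5,3)  cross = 10.5·3 − 14.5·4 = -26.5000; (r_i+r_j)·cross = 25·-26.5000 = -662.5000
edge 3: (14.5,3)→(19.5,9)  cross = 14.5·9 − 19.5·3 = 72.0000; (r_i+r_j)·cross = 34·72.0000 = 2448.0000
edge 4: (19.5,9)→(20,25)  cross = 19.5·25 − 20·9 = 307.5000; (r_i+r_j)·cross = 39.5·307.5000 = 12146.2500
edge 5: (20,25)→(19,34.5)  cross = 20·34.5 − 19·25 = 215.0000; (r_i+r_j)·cross = 39·215.0000 = 8385.0000
edge 6: (19,34.5)→(13,36.5)  cross = 19·36.5 − 13·34.5 = 245.0000; (r_i+r_j)·cross = 32·245.0000 = 7840.0000
edge 7: (13,36.5)→(3,30.5)  cross = 13·30.5 − 3·36.5 = 287.0000; (r_i+r_j)·cross = 16·287.0000 = 4592.0000
edge 8: (3,30.5)→(0.5,27)  cross = 3·27 − 0.5·30.5 = 65.7500; (r_i+r_j)·cross = 3.5·65.7500 = 230.1250
Σcross = 1001.2500 → A = |Σcross|/2 = 500.6250 mm²
Σ(r_i+r_j)·cross = 33344.8750 → first moment M = |Σ|/6 = 5557.4792
R_c = M/A = 5557.4792/500.6250 = 11.1011 mm
θ = 337° = 5.881760 rad
V = θ·R_c·A = 5.881760·11.1011·500.6250 = 32687.756 mm³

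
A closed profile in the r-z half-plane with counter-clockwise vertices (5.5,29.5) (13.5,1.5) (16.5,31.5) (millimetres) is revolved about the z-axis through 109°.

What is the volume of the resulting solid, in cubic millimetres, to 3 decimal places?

Profile (r,z), 3 vertices: (5.5,29.5) (13.5,1.5) (16.5,31.5)
edge 0: (5.5,29.5)→(13.5,1.5)  cross = 5.5·1.5 − 13.5·29.5 = -390.0000; (r_i+r_j)·cross = 19·-390.0000 = -7410.0000
edge 1: (13.5,1.5)→(16.5,31.5)  cross = 13.5·31.5 − 16.5·1.5 = 400.5000; (r_i+r_j)·cross = 30·400.5000 = 12015.0000
edge 2: (16.5,31.5)→(5.5,29.5)  cross = 16.5·29.5 − 5.5·31.5 = 313.5000; (r_i+r_j)·cross = 22·313.5000 = 6897.0000
Σcross = 324.0000 → A = |Σcross|/2 = 162.0000 mm²
Σ(r_i+r_j)·cross = 11502.0000 → first moment M = |Σ|/6 = 1917.0000
R_c = M/A = 1917.0000/162.0000 = 11.8333 mm
θ = 109° = 1.902409 rad
V = θ·R_c·A = 1.902409·11.8333·162.0000 = 3646.918 mm³

Volume = 3646.918 mm³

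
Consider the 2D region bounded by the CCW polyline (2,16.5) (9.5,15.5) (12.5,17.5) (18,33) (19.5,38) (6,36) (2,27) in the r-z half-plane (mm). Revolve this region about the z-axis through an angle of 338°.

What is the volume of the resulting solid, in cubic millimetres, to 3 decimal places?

Volume = 14909.646 mm³

Profile (r,z), 7 vertices: (2,16.5) (9.5,15.5) (12.5,17.5) (18,33) (19.5,38) (6,36) (2,27)
edge 0: (2,16.5)→(9.5,15.5)  cross = 2·15.5 − 9.5·16.5 = -125.7500; (r_i+r_j)·cross = 11.5·-125.7500 = -1446.1250
edge 1: (9.5,15.5)→(12.5,17.5)  cross = 9.5·17.5 − 12.5·15.5 = -27.5000; (r_i+r_j)·cross = 22·-27.5000 = -605.0000
edge 2: (12.5,17.5)→(18,33)  cross = 12.5·33 − 18·17.5 = 97.5000; (r_i+r_j)·cross = 30.5·97.5000 = 2973.7500
edge 3: (18,33)→(19.5,38)  cross = 18·38 − 19.5·33 = 40.5000; (r_i+r_j)·cross = 37.5·40.5000 = 1518.7500
edge 4: (19.5,38)→(6,36)  cross = 19.5·36 − 6·38 = 474.0000; (r_i+r_j)·cross = 25.5·474.0000 = 12087.0000
edge 5: (6,36)→(2,27)  cross = 6·27 − 2·36 = 90.0000; (r_i+r_j)·cross = 8·90.0000 = 720.0000
edge 6: (2,27)→(2,16.5)  cross = 2·16.5 − 2·27 = -21.0000; (r_i+r_j)·cross = 4·-21.0000 = -84.0000
Σcross = 527.7500 → A = |Σcross|/2 = 263.8750 mm²
Σ(r_i+r_j)·cross = 15164.3750 → first moment M = |Σ|/6 = 2527.3958
R_c = M/A = 2527.3958/263.8750 = 9.5780 mm
θ = 338° = 5.899213 rad
V = θ·R_c·A = 5.899213·9.5780·263.8750 = 14909.646 mm³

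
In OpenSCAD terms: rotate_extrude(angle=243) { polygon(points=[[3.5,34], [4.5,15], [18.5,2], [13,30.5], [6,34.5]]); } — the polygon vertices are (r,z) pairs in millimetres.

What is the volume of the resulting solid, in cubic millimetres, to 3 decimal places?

Volume = 11175.961 mm³

Profile (r,z), 5 vertices: (3.5,34) (4.5,15) (18.5,2) (13,30.5) (6,34.5)
edge 0: (3.5,34)→(4.5,15)  cross = 3.5·15 − 4.5·34 = -100.5000; (r_i+r_j)·cross = 8·-100.5000 = -804.0000
edge 1: (4.5,15)→(18.5,2)  cross = 4.5·2 − 18.5·15 = -268.5000; (r_i+r_j)·cross = 23·-268.5000 = -6175.5000
edge 2: (18.5,2)→(13,30.5)  cross = 18.5·30.5 − 13·2 = 538.2500; (r_i+r_j)·cross = 31.5·538.2500 = 16954.8750
edge 3: (13,30.5)→(6,34.5)  cross = 13·34.5 − 6·30.5 = 265.5000; (r_i+r_j)·cross = 19·265.5000 = 5044.5000
edge 4: (6,34.5)→(3.5,34)  cross = 6·34 − 3.5·34.5 = 83.2500; (r_i+r_j)·cross = 9.5·83.2500 = 790.8750
Σcross = 518.0000 → A = |Σcross|/2 = 259.0000 mm²
Σ(r_i+r_j)·cross = 15810.7500 → first moment M = |Σ|/6 = 2635.1250
R_c = M/A = 2635.1250/259.0000 = 10.1742 mm
θ = 243° = 4.241150 rad
V = θ·R_c·A = 4.241150·10.1742·259.0000 = 11175.961 mm³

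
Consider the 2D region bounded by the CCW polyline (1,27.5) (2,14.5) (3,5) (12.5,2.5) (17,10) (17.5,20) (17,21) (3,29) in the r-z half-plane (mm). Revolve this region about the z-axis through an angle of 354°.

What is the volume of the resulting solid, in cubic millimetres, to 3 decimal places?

Profile (r,z), 8 vertices: (1,27.5) (2,14.5) (3,5) (12.5,2.5) (17,10) (17.5,20) (17,21) (3,29)
edge 0: (1,27.5)→(2,14.5)  cross = 1·14.5 − 2·27.5 = -40.5000; (r_i+r_j)·cross = 3·-40.5000 = -121.5000
edge 1: (2,14.5)→(3,5)  cross = 2·5 − 3·14.5 = -33.5000; (r_i+r_j)·cross = 5·-33.5000 = -167.5000
edge 2: (3,5)→(12.5,2.5)  cross = 3·2.5 − 12.5·5 = -55.0000; (r_i+r_j)·cross = 15.5·-55.0000 = -852.5000
edge 3: (12.5,2.5)→(17,10)  cross = 12.5·10 − 17·2.5 = 82.5000; (r_i+r_j)·cross = 29.5·82.5000 = 2433.7500
edge 4: (17,10)→(17.5,20)  cross = 17·20 − 17.5·10 = 165.0000; (r_i+r_j)·cross = 34.5·165.0000 = 5692.5000
edge 5: (17.5,20)→(17,21)  cross = 17.5·21 − 17·20 = 27.5000; (r_i+r_j)·cross = 34.5·27.5000 = 948.7500
edge 6: (17,21)→(3,29)  cross = 17·29 − 3·21 = 430.0000; (r_i+r_j)·cross = 20·430.0000 = 8600.0000
edge 7: (3,29)→(1,27.5)  cross = 3·27.5 − 1·29 = 53.5000; (r_i+r_j)·cross = 4·53.5000 = 214.0000
Σcross = 629.5000 → A = |Σcross|/2 = 314.7500 mm²
Σ(r_i+r_j)·cross = 16747.5000 → first moment M = |Σ|/6 = 2791.2500
R_c = M/A = 2791.2500/314.7500 = 8.8681 mm
θ = 354° = 6.178466 rad
V = θ·R_c·A = 6.178466·8.8681·314.7500 = 17245.642 mm³

Volume = 17245.642 mm³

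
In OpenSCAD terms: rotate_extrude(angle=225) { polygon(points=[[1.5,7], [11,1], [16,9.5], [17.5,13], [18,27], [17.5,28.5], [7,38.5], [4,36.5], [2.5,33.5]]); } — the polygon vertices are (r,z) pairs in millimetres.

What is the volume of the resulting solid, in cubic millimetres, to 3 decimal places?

Profile (r,z), 9 vertices: (1.5,7) (11,1) (16,9.5) (17.5,13) (18,27) (17.5,28.5) (7,38.5) (4,36.5) (2.5,33.5)
edge 0: (1.5,7)→(11,1)  cross = 1.5·1 − 11·7 = -75.5000; (r_i+r_j)·cross = 12.5·-75.5000 = -943.7500
edge 1: (11,1)→(16,9.5)  cross = 11·9.5 − 16·1 = 88.5000; (r_i+r_j)·cross = 27·88.5000 = 2389.5000
edge 2: (16,9.5)→(17.5,13)  cross = 16·13 − 17.5·9.5 = 41.7500; (r_i+r_j)·cross = 33.5·41.7500 = 1398.6250
edge 3: (17.5,13)→(18,27)  cross = 17.5·27 − 18·13 = 238.5000; (r_i+r_j)·cross = 35.5·238.5000 = 8466.7500
edge 4: (18,27)→(17.5,28.5)  cross = 18·28.5 − 17.5·27 = 40.5000; (r_i+r_j)·cross = 35.5·40.5000 = 1437.7500
edge 5: (17.5,28.5)→(7,38.5)  cross = 17.5·38.5 − 7·28.5 = 474.2500; (r_i+r_j)·cross = 24.5·474.2500 = 11619.1250
edge 6: (7,38.5)→(4,36.5)  cross = 7·36.5 − 4·38.5 = 101.5000; (r_i+r_j)·cross = 11·101.5000 = 1116.5000
edge 7: (4,36.5)→(2.5,33.5)  cross = 4·33.5 − 2.5·36.5 = 42.7500; (r_i+r_j)·cross = 6.5·42.7500 = 277.8750
edge 8: (2.5,33.5)→(1.5,7)  cross = 2.5·7 − 1.5·33.5 = -32.7500; (r_i+r_j)·cross = 4·-32.7500 = -131.0000
Σcross = 919.5000 → A = |Σcross|/2 = 459.7500 mm²
Σ(r_i+r_j)·cross = 25631.3750 → first moment M = |Σ|/6 = 4271.8958
R_c = M/A = 4271.8958/459.7500 = 9.2918 mm
θ = 225° = 3.926991 rad
V = θ·R_c·A = 3.926991·9.2918·459.7500 = 16775.696 mm³

Volume = 16775.696 mm³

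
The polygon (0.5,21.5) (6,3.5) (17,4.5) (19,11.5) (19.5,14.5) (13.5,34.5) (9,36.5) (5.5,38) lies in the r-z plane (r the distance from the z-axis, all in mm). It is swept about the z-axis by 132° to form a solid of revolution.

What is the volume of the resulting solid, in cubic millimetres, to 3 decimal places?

Volume = 10307.260 mm³

Profile (r,z), 8 vertices: (0.5,21.5) (6,3.5) (17,4.5) (19,11.5) (19.5,14.5) (13.5,34.5) (9,36.5) (5.5,38)
edge 0: (0.5,21.5)→(6,3.5)  cross = 0.5·3.5 − 6·21.5 = -127.2500; (r_i+r_j)·cross = 6.5·-127.2500 = -827.1250
edge 1: (6,3.5)→(17,4.5)  cross = 6·4.5 − 17·3.5 = -32.5000; (r_i+r_j)·cross = 23·-32.5000 = -747.5000
edge 2: (17,4.5)→(19,11.5)  cross = 17·11.5 − 19·4.5 = 110.0000; (r_i+r_j)·cross = 36·110.0000 = 3960.0000
edge 3: (19,11.5)→(19.5,14.5)  cross = 19·14.5 − 19.5·11.5 = 51.2500; (r_i+r_j)·cross = 38.5·51.2500 = 1973.1250
edge 4: (19.5,14.5)→(13.5,34.5)  cross = 19.5·34.5 − 13.5·14.5 = 477.0000; (r_i+r_j)·cross = 33·477.0000 = 15741.0000
edge 5: (13.5,34.5)→(9,36.5)  cross = 13.5·36.5 − 9·34.5 = 182.2500; (r_i+r_j)·cross = 22.5·182.2500 = 4100.6250
edge 6: (9,36.5)→(5.5,38)  cross = 9·38 − 5.5·36.5 = 141.2500; (r_i+r_j)·cross = 14.5·141.2500 = 2048.1250
edge 7: (5.5,38)→(0.5,21.5)  cross = 5.5·21.5 − 0.5·38 = 99.2500; (r_i+r_j)·cross = 6·99.2500 = 595.5000
Σcross = 901.2500 → A = |Σcross|/2 = 450.6250 mm²
Σ(r_i+r_j)·cross = 26843.7500 → first moment M = |Σ|/6 = 4473.9583
R_c = M/A = 4473.9583/450.6250 = 9.9283 mm
θ = 132° = 2.303835 rad
V = θ·R_c·A = 2.303835·9.9283·450.6250 = 10307.260 mm³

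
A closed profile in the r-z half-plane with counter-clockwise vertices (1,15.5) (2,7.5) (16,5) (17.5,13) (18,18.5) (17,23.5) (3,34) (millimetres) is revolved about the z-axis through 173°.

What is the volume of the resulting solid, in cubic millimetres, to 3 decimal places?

Profile (r,z), 7 vertices: (1,15.5) (2,7.5) (16,5) (17.5,13) (18,18.5) (17,23.5) (3,34)
edge 0: (1,15.5)→(2,7.5)  cross = 1·7.5 − 2·15.5 = -23.5000; (r_i+r_j)·cross = 3·-23.5000 = -70.5000
edge 1: (2,7.5)→(16,5)  cross = 2·5 − 16·7.5 = -110.0000; (r_i+r_j)·cross = 18·-110.0000 = -1980.0000
edge 2: (16,5)→(17.5,13)  cross = 16·13 − 17.5·5 = 120.5000; (r_i+r_j)·cross = 33.5·120.5000 = 4036.7500
edge 3: (17.5,13)→(18,18.5)  cross = 17.5·18.5 − 18·13 = 89.7500; (r_i+r_j)·cross = 35.5·89.7500 = 3186.1250
edge 4: (18,18.5)→(17,23.5)  cross = 18·23.5 − 17·18.5 = 108.5000; (r_i+r_j)·cross = 35·108.5000 = 3797.5000
edge 5: (17,23.5)→(3,34)  cross = 17·34 − 3·23.5 = 507.5000; (r_i+r_j)·cross = 20·507.5000 = 10150.0000
edge 6: (3,34)→(1,15.5)  cross = 3·15.5 − 1·34 = 12.5000; (r_i+r_j)·cross = 4·12.5000 = 50.0000
Σcross = 705.2500 → A = |Σcross|/2 = 352.6250 mm²
Σ(r_i+r_j)·cross = 19169.8750 → first moment M = |Σ|/6 = 3194.9792
R_c = M/A = 3194.9792/352.6250 = 9.0606 mm
θ = 173° = 3.019420 rad
V = θ·R_c·A = 3.019420·9.0606·352.6250 = 9646.983 mm³

Volume = 9646.983 mm³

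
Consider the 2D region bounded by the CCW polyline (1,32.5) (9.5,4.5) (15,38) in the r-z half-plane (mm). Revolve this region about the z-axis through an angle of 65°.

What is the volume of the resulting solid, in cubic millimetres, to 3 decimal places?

Volume = 2115.421 mm³

Profile (r,z), 3 vertices: (1,32.5) (9.5,4.5) (15,38)
edge 0: (1,32.5)→(9.5,4.5)  cross = 1·4.5 − 9.5·32.5 = -304.2500; (r_i+r_j)·cross = 10.5·-304.2500 = -3194.6250
edge 1: (9.5,4.5)→(15,38)  cross = 9.5·38 − 15·4.5 = 293.5000; (r_i+r_j)·cross = 24.5·293.5000 = 7190.7500
edge 2: (15,38)→(1,32.5)  cross = 15·32.5 − 1·38 = 449.5000; (r_i+r_j)·cross = 16·449.5000 = 7192.0000
Σcross = 438.7500 → A = |Σcross|/2 = 219.3750 mm²
Σ(r_i+r_j)·cross = 11188.1250 → first moment M = |Σ|/6 = 1864.6875
R_c = M/A = 1864.6875/219.3750 = 8.5000 mm
θ = 65° = 1.134464 rad
V = θ·R_c·A = 1.134464·8.5000·219.3750 = 2115.421 mm³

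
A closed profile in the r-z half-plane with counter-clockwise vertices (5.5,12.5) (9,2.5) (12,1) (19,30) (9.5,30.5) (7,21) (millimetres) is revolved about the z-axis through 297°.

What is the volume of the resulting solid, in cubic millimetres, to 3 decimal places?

Volume = 14263.940 mm³

Profile (r,z), 6 vertices: (5.5,12.5) (9,2.5) (12,1) (19,30) (9.5,30.5) (7,21)
edge 0: (5.5,12.5)→(9,2.5)  cross = 5.5·2.5 − 9·12.5 = -98.7500; (r_i+r_j)·cross = 14.5·-98.7500 = -1431.8750
edge 1: (9,2.5)→(12,1)  cross = 9·1 − 12·2.5 = -21.0000; (r_i+r_j)·cross = 21·-21.0000 = -441.0000
edge 2: (12,1)→(19,30)  cross = 12·30 − 19·1 = 341.0000; (r_i+r_j)·cross = 31·341.0000 = 10571.0000
edge 3: (19,30)→(9.5,30.5)  cross = 19·30.5 − 9.5·30 = 294.5000; (r_i+r_j)·cross = 28.5·294.5000 = 8393.2500
edge 4: (9.5,30.5)→(7,21)  cross = 9.5·21 − 7·30.5 = -14.0000; (r_i+r_j)·cross = 16.5·-14.0000 = -231.0000
edge 5: (7,21)→(5.5,12.5)  cross = 7·12.5 − 5.5·21 = -28.0000; (r_i+r_j)·cross = 12.5·-28.0000 = -350.0000
Σcross = 473.7500 → A = |Σcross|/2 = 236.8750 mm²
Σ(r_i+r_j)·cross = 16510.3750 → first moment M = |Σ|/6 = 2751.7292
R_c = M/A = 2751.7292/236.8750 = 11.6168 mm
θ = 297° = 5.183628 rad
V = θ·R_c·A = 5.183628·11.6168·236.8750 = 14263.940 mm³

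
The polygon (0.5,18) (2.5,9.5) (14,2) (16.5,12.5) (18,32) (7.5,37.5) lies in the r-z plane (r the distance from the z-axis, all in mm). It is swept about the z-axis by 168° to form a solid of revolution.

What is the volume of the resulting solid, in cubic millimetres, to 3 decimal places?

Volume = 12009.244 mm³

Profile (r,z), 6 vertices: (0.5,18) (2.5,9.5) (14,2) (16.5,12.5) (18,32) (7.5,37.5)
edge 0: (0.5,18)→(2.5,9.5)  cross = 0.5·9.5 − 2.5·18 = -40.2500; (r_i+r_j)·cross = 3·-40.2500 = -120.7500
edge 1: (2.5,9.5)→(14,2)  cross = 2.5·2 − 14·9.5 = -128.0000; (r_i+r_j)·cross = 16.5·-128.0000 = -2112.0000
edge 2: (14,2)→(16.5,12.5)  cross = 14·12.5 − 16.5·2 = 142.0000; (r_i+r_j)·cross = 30.5·142.0000 = 4331.0000
edge 3: (16.5,12.5)→(18,32)  cross = 16.5·32 − 18·12.5 = 303.0000; (r_i+r_j)·cross = 34.5·303.0000 = 10453.5000
edge 4: (18,32)→(7.5,37.5)  cross = 18·37.5 − 7.5·32 = 435.0000; (r_i+r_j)·cross = 25.5·435.0000 = 11092.5000
edge 5: (7.5,37.5)→(0.5,18)  cross = 7.5·18 − 0.5·37.5 = 116.2500; (r_i+r_j)·cross = 8·116.2500 = 930.0000
Σcross = 828.0000 → A = |Σcross|/2 = 414.0000 mm²
Σ(r_i+r_j)·cross = 24574.2500 → first moment M = |Σ|/6 = 4095.7083
R_c = M/A = 4095.7083/414.0000 = 9.8930 mm
θ = 168° = 2.932153 rad
V = θ·R_c·A = 2.932153·9.8930·414.0000 = 12009.244 mm³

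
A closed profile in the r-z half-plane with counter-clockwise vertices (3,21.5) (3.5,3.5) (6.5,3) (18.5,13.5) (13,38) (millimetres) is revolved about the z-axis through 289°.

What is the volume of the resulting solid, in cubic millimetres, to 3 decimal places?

Profile (r,z), 5 vertices: (3,21.5) (3.5,3.5) (6.5,3) (18.5,13.5) (13,38)
edge 0: (3,21.5)→(3.5,3.5)  cross = 3·3.5 − 3.5·21.5 = -64.7500; (r_i+r_j)·cross = 6.5·-64.7500 = -420.8750
edge 1: (3.5,3.5)→(6.5,3)  cross = 3.5·3 − 6.5·3.5 = -12.2500; (r_i+r_j)·cross = 10·-12.2500 = -122.5000
edge 2: (6.5,3)→(18.5,13.5)  cross = 6.5·13.5 − 18.5·3 = 32.2500; (r_i+r_j)·cross = 25·32.2500 = 806.2500
edge 3: (18.5,13.5)→(13,38)  cross = 18.5·38 − 13·13.5 = 527.5000; (r_i+r_j)·cross = 31.5·527.5000 = 16616.2500
edge 4: (13,38)→(3,21.5)  cross = 13·21.5 − 3·38 = 165.5000; (r_i+r_j)·cross = 16·165.5000 = 2648.0000
Σcross = 648.2500 → A = |Σcross|/2 = 324.1250 mm²
Σ(r_i+r_j)·cross = 19527.1250 → first moment M = |Σ|/6 = 3254.5208
R_c = M/A = 3254.5208/324.1250 = 10.0409 mm
θ = 289° = 5.044002 rad
V = θ·R_c·A = 5.044002·10.0409·324.1250 = 16415.808 mm³

Volume = 16415.808 mm³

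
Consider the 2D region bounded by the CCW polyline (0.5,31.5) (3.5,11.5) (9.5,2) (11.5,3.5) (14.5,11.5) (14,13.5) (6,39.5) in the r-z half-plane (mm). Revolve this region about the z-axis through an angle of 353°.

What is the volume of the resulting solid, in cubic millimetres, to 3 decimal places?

Volume = 12442.678 mm³

Profile (r,z), 7 vertices: (0.5,31.5) (3.5,11.5) (9.5,2) (11.5,3.5) (14.5,11.5) (14,13.5) (6,39.5)
edge 0: (0.5,31.5)→(3.5,11.5)  cross = 0.5·11.5 − 3.5·31.5 = -104.5000; (r_i+r_j)·cross = 4·-104.5000 = -418.0000
edge 1: (3.5,11.5)→(9.5,2)  cross = 3.5·2 − 9.5·11.5 = -102.2500; (r_i+r_j)·cross = 13·-102.2500 = -1329.2500
edge 2: (9.5,2)→(11.5,3.5)  cross = 9.5·3.5 − 11.5·2 = 10.2500; (r_i+r_j)·cross = 21·10.2500 = 215.2500
edge 3: (11.5,3.5)→(14.5,11.5)  cross = 11.5·11.5 − 14.5·3.5 = 81.5000; (r_i+r_j)·cross = 26·81.5000 = 2119.0000
edge 4: (14.5,11.5)→(14,13.5)  cross = 14.5·13.5 − 14·11.5 = 34.7500; (r_i+r_j)·cross = 28.5·34.7500 = 990.3750
edge 5: (14,13.5)→(6,39.5)  cross = 14·39.5 − 6·13.5 = 472.0000; (r_i+r_j)·cross = 20·472.0000 = 9440.0000
edge 6: (6,39.5)→(0.5,31.5)  cross = 6·31.5 − 0.5·39.5 = 169.2500; (r_i+r_j)·cross = 6.5·169.2500 = 1100.1250
Σcross = 561.0000 → A = |Σcross|/2 = 280.5000 mm²
Σ(r_i+r_j)·cross = 12117.5000 → first moment M = |Σ|/6 = 2019.5833
R_c = M/A = 2019.5833/280.5000 = 7.1999 mm
θ = 353° = 6.161012 rad
V = θ·R_c·A = 6.161012·7.1999·280.5000 = 12442.678 mm³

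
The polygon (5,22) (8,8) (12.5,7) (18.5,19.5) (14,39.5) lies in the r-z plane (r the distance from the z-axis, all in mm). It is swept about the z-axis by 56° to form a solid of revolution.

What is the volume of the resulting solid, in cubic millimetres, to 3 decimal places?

Volume = 2907.413 mm³

Profile (r,z), 5 vertices: (5,22) (8,8) (12.5,7) (18.5,19.5) (14,39.5)
edge 0: (5,22)→(8,8)  cross = 5·8 − 8·22 = -136.0000; (r_i+r_j)·cross = 13·-136.0000 = -1768.0000
edge 1: (8,8)→(12.5,7)  cross = 8·7 − 12.5·8 = -44.0000; (r_i+r_j)·cross = 20.5·-44.0000 = -902.0000
edge 2: (12.5,7)→(18.5,19.5)  cross = 12.5·19.5 − 18.5·7 = 114.2500; (r_i+r_j)·cross = 31·114.2500 = 3541.7500
edge 3: (18.5,19.5)→(14,39.5)  cross = 18.5·39.5 − 14·19.5 = 457.7500; (r_i+r_j)·cross = 32.5·457.7500 = 14876.8750
edge 4: (14,39.5)→(5,22)  cross = 14·22 − 5·39.5 = 110.5000; (r_i+r_j)·cross = 19·110.5000 = 2099.5000
Σcross = 502.5000 → A = |Σcross|/2 = 251.2500 mm²
Σ(r_i+r_j)·cross = 17848.1250 → first moment M = |Σ|/6 = 2974.6875
R_c = M/A = 2974.6875/251.2500 = 11.8396 mm
θ = 56° = 0.977384 rad
V = θ·R_c·A = 0.977384·11.8396·251.2500 = 2907.413 mm³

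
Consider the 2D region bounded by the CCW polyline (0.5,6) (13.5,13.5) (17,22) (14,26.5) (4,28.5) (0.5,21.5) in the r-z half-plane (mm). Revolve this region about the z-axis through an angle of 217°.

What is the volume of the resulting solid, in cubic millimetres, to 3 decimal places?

Volume = 6959.835 mm³

Profile (r,z), 6 vertices: (0.5,6) (13.5,13.5) (17,22) (14,26.5) (4,28.5) (0.5,21.5)
edge 0: (0.5,6)→(13.5,13.5)  cross = 0.5·13.5 − 13.5·6 = -74.2500; (r_i+r_j)·cross = 14·-74.2500 = -1039.5000
edge 1: (13.5,13.5)→(17,22)  cross = 13.5·22 − 17·13.5 = 67.5000; (r_i+r_j)·cross = 30.5·67.5000 = 2058.7500
edge 2: (17,22)→(14,26.5)  cross = 17·26.5 − 14·22 = 142.5000; (r_i+r_j)·cross = 31·142.5000 = 4417.5000
edge 3: (14,26.5)→(4,28.5)  cross = 14·28.5 − 4·26.5 = 293.0000; (r_i+r_j)·cross = 18·293.0000 = 5274.0000
edge 4: (4,28.5)→(0.5,21.5)  cross = 4·21.5 − 0.5·28.5 = 71.7500; (r_i+r_j)·cross = 4.5·71.7500 = 322.8750
edge 5: (0.5,21.5)→(0.5,6)  cross = 0.5·6 − 0.5·21.5 = -7.7500; (r_i+r_j)·cross = 1·-7.7500 = -7.7500
Σcross = 492.7500 → A = |Σcross|/2 = 246.3750 mm²
Σ(r_i+r_j)·cross = 11025.8750 → first moment M = |Σ|/6 = 1837.6458
R_c = M/A = 1837.6458/246.3750 = 7.4587 mm
θ = 217° = 3.787364 rad
V = θ·R_c·A = 3.787364·7.4587·246.3750 = 6959.835 mm³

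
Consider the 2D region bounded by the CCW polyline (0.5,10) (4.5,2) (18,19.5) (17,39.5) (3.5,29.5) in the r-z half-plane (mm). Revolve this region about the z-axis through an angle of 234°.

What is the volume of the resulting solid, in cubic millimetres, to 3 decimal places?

Profile (r,z), 5 vertices: (0.5,10) (4.5,2) (18,19.5) (17,39.5) (3.5,29.5)
edge 0: (0.5,10)→(4.5,2)  cross = 0.5·2 − 4.5·10 = -44.0000; (r_i+r_j)·cross = 5·-44.0000 = -220.0000
edge 1: (4.5,2)→(18,19.5)  cross = 4.5·19.5 − 18·2 = 51.7500; (r_i+r_j)·cross = 22.5·51.7500 = 1164.3750
edge 2: (18,19.5)→(17,39.5)  cross = 18·39.5 − 17·19.5 = 379.5000; (r_i+r_j)·cross = 35·379.5000 = 13282.5000
edge 3: (17,39.5)→(3.5,29.5)  cross = 17·29.5 − 3.5·39.5 = 363.2500; (r_i+r_j)·cross = 20.5·363.2500 = 7446.6250
edge 4: (3.5,29.5)→(0.5,10)  cross = 3.5·10 − 0.5·29.5 = 20.2500; (r_i+r_j)·cross = 4·20.2500 = 81.0000
Σcross = 770.7500 → A = |Σcross|/2 = 385.3750 mm²
Σ(r_i+r_j)·cross = 21754.5000 → first moment M = |Σ|/6 = 3625.7500
R_c = M/A = 3625.7500/385.3750 = 9.4084 mm
θ = 234° = 4.084070 rad
V = θ·R_c·A = 4.084070·9.4084·385.3750 = 14807.818 mm³

Volume = 14807.818 mm³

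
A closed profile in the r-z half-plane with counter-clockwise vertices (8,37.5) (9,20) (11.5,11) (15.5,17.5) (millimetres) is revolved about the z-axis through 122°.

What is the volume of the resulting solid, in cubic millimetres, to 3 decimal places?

Profile (r,z), 4 vertices: (8,37.5) (9,20) (11.5,11) (15.5,17.5)
edge 0: (8,37.5)→(9,20)  cross = 8·20 − 9·37.5 = -177.5000; (r_i+r_j)·cross = 17·-177.5000 = -3017.5000
edge 1: (9,20)→(11.5,11)  cross = 9·11 − 11.5·20 = -131.0000; (r_i+r_j)·cross = 20.5·-131.0000 = -2685.5000
edge 2: (11.5,11)→(15.5,17.5)  cross = 11.5·17.5 − 15.5·11 = 30.7500; (r_i+r_j)·cross = 27·30.7500 = 830.2500
edge 3: (15.5,17.5)→(8,37.5)  cross = 15.5·37.5 − 8·17.5 = 441.2500; (r_i+r_j)·cross = 23.5·441.2500 = 10369.3750
Σcross = 163.5000 → A = |Σcross|/2 = 81.7500 mm²
Σ(r_i+r_j)·cross = 5496.6250 → first moment M = |Σ|/6 = 916.1042
R_c = M/A = 916.1042/81.7500 = 11.2062 mm
θ = 122° = 2.129302 rad
V = θ·R_c·A = 2.129302·11.2062·81.7500 = 1950.662 mm³

Volume = 1950.662 mm³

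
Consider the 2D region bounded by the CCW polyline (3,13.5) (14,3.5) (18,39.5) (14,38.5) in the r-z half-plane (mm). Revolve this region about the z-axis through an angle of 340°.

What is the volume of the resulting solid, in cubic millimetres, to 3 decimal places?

Profile (r,z), 4 vertices: (3,13.5) (14,3.5) (18,39.5) (14,38.5)
edge 0: (3,13.5)→(14,3.5)  cross = 3·3.5 − 14·13.5 = -178.5000; (r_i+r_j)·cross = 17·-178.5000 = -3034.5000
edge 1: (14,3.5)→(18,39.5)  cross = 14·39.5 − 18·3.5 = 490.0000; (r_i+r_j)·cross = 32·490.0000 = 15680.0000
edge 2: (18,39.5)→(14,38.5)  cross = 18·38.5 − 14·39.5 = 140.0000; (r_i+r_j)·cross = 32·140.0000 = 4480.0000
edge 3: (14,38.5)→(3,13.5)  cross = 14·13.5 − 3·38.5 = 73.5000; (r_i+r_j)·cross = 17·73.5000 = 1249.5000
Σcross = 525.0000 → A = |Σcross|/2 = 262.5000 mm²
Σ(r_i+r_j)·cross = 18375.0000 → first moment M = |Σ|/6 = 3062.5000
R_c = M/A = 3062.5000/262.5000 = 11.6667 mm
θ = 340° = 5.934119 rad
V = θ·R_c·A = 5.934119·11.6667·262.5000 = 18173.241 mm³

Volume = 18173.241 mm³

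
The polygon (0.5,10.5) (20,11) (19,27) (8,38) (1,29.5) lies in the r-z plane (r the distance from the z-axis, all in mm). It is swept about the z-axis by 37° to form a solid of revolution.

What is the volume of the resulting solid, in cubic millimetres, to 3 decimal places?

Volume = 2599.702 mm³

Profile (r,z), 5 vertices: (0.5,10.5) (20,11) (19,27) (8,38) (1,29.5)
edge 0: (0.5,10.5)→(20,11)  cross = 0.5·11 − 20·10.5 = -204.5000; (r_i+r_j)·cross = 20.5·-204.5000 = -4192.2500
edge 1: (20,11)→(19,27)  cross = 20·27 − 19·11 = 331.0000; (r_i+r_j)·cross = 39·331.0000 = 12909.0000
edge 2: (19,27)→(8,38)  cross = 19·38 − 8·27 = 506.0000; (r_i+r_j)·cross = 27·506.0000 = 13662.0000
edge 3: (8,38)→(1,29.5)  cross = 8·29.5 − 1·38 = 198.0000; (r_i+r_j)·cross = 9·198.0000 = 1782.0000
edge 4: (1,29.5)→(0.5,10.5)  cross = 1·10.5 − 0.5·29.5 = -4.2500; (r_i+r_j)·cross = 1.5·-4.2500 = -6.3750
Σcross = 826.2500 → A = |Σcross|/2 = 413.1250 mm²
Σ(r_i+r_j)·cross = 24154.3750 → first moment M = |Σ|/6 = 4025.7292
R_c = M/A = 4025.7292/413.1250 = 9.7446 mm
θ = 37° = 0.645772 rad
V = θ·R_c·A = 0.645772·9.7446·413.1250 = 2599.702 mm³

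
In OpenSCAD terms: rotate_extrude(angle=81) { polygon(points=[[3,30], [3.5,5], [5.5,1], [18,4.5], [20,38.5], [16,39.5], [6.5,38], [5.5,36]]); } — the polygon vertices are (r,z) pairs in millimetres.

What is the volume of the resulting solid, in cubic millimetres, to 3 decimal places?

Volume = 8770.522 mm³

Profile (r,z), 8 vertices: (3,30) (3.5,5) (5.5,1) (18,4.5) (20,38.5) (16,39.5) (6.5,38) (5.5,36)
edge 0: (3,30)→(3.5,5)  cross = 3·5 − 3.5·30 = -90.0000; (r_i+r_j)·cross = 6.5·-90.0000 = -585.0000
edge 1: (3.5,5)→(5.5,1)  cross = 3.5·1 − 5.5·5 = -24.0000; (r_i+r_j)·cross = 9·-24.0000 = -216.0000
edge 2: (5.5,1)→(18,4.5)  cross = 5.5·4.5 − 18·1 = 6.7500; (r_i+r_j)·cross = 23.5·6.7500 = 158.6250
edge 3: (18,4.5)→(20,38.5)  cross = 18·38.5 − 20·4.5 = 603.0000; (r_i+r_j)·cross = 38·603.0000 = 22914.0000
edge 4: (20,38.5)→(16,39.5)  cross = 20·39.5 − 16·38.5 = 174.0000; (r_i+r_j)·cross = 36·174.0000 = 6264.0000
edge 5: (16,39.5)→(6.5,38)  cross = 16·38 − 6.5·39.5 = 351.2500; (r_i+r_j)·cross = 22.5·351.2500 = 7903.1250
edge 6: (6.5,38)→(5.5,36)  cross = 6.5·36 − 5.5·38 = 25.0000; (r_i+r_j)·cross = 12·25.0000 = 300.0000
edge 7: (5.5,36)→(3,30)  cross = 5.5·30 − 3·36 = 57.0000; (r_i+r_j)·cross = 8.5·57.0000 = 484.5000
Σcross = 1103.0000 → A = |Σcross|/2 = 551.5000 mm²
Σ(r_i+r_j)·cross = 37223.2500 → first moment M = |Σ|/6 = 6203.8750
R_c = M/A = 6203.8750/551.5000 = 11.2491 mm
θ = 81° = 1.413717 rad
V = θ·R_c·A = 1.413717·11.2491·551.5000 = 8770.522 mm³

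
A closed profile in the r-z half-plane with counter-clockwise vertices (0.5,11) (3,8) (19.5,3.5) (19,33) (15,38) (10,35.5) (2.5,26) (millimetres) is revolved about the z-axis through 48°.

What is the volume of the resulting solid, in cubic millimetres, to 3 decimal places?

Volume = 4545.378 mm³

Profile (r,z), 7 vertices: (0.5,11) (3,8) (19.5,3.5) (19,33) (15,38) (10,35.5) (2.5,26)
edge 0: (0.5,11)→(3,8)  cross = 0.5·8 − 3·11 = -29.0000; (r_i+r_j)·cross = 3.5·-29.0000 = -101.5000
edge 1: (3,8)→(19.5,3.5)  cross = 3·3.5 − 19.5·8 = -145.5000; (r_i+r_j)·cross = 22.5·-145.5000 = -3273.7500
edge 2: (19.5,3.5)→(19,33)  cross = 19.5·33 − 19·3.5 = 577.0000; (r_i+r_j)·cross = 38.5·577.0000 = 22214.5000
edge 3: (19,33)→(15,38)  cross = 19·38 − 15·33 = 227.0000; (r_i+r_j)·cross = 34·227.0000 = 7718.0000
edge 4: (15,38)→(10,35.5)  cross = 15·35.5 − 10·38 = 152.5000; (r_i+r_j)·cross = 25·152.5000 = 3812.5000
edge 5: (10,35.5)→(2.5,26)  cross = 10·26 − 2.5·35.5 = 171.2500; (r_i+r_j)·cross = 12.5·171.2500 = 2140.6250
edge 6: (2.5,26)→(0.5,11)  cross = 2.5·11 − 0.5·26 = 14.5000; (r_i+r_j)·cross = 3·14.5000 = 43.5000
Σcross = 967.7500 → A = |Σcross|/2 = 483.8750 mm²
Σ(r_i+r_j)·cross = 32553.8750 → first moment M = |Σ|/6 = 5425.6458
R_c = M/A = 5425.6458/483.8750 = 11.2129 mm
θ = 48° = 0.837758 rad
V = θ·R_c·A = 0.837758·11.2129·483.8750 = 4545.378 mm³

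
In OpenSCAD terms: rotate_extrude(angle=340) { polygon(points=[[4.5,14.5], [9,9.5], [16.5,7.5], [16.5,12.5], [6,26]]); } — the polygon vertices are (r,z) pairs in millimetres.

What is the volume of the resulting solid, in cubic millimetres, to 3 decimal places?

Profile (r,z), 5 vertices: (4.5,14.5) (9,9.5) (16.5,7.5) (16.5,12.5) (6,26)
edge 0: (4.5,14.5)→(9,9.5)  cross = 4.5·9.5 − 9·14.5 = -87.7500; (r_i+r_j)·cross = 13.5·-87.7500 = -1184.6250
edge 1: (9,9.5)→(16.5,7.5)  cross = 9·7.5 − 16.5·9.5 = -89.2500; (r_i+r_j)·cross = 25.5·-89.2500 = -2275.8750
edge 2: (16.5,7.5)→(16.5,12.5)  cross = 16.5·12.5 − 16.5·7.5 = 82.5000; (r_i+r_j)·cross = 33·82.5000 = 2722.5000
edge 3: (16.5,12.5)→(6,26)  cross = 16.5·26 − 6·12.5 = 354.0000; (r_i+r_j)·cross = 22.5·354.0000 = 7965.0000
edge 4: (6,26)→(4.5,14.5)  cross = 6·14.5 − 4.5·26 = -30.0000; (r_i+r_j)·cross = 10.5·-30.0000 = -315.0000
Σcross = 229.5000 → A = |Σcross|/2 = 114.7500 mm²
Σ(r_i+r_j)·cross = 6912.0000 → first moment M = |Σ|/6 = 1152.0000
R_c = M/A = 1152.0000/114.7500 = 10.0392 mm
θ = 340° = 5.934119 rad
V = θ·R_c·A = 5.934119·10.0392·114.7500 = 6836.106 mm³

Volume = 6836.106 mm³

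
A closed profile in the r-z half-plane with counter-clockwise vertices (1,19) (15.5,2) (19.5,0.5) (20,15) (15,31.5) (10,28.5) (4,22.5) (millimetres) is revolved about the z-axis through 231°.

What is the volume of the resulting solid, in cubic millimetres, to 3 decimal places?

Profile (r,z), 7 vertices: (1,19) (15.5,2) (19.5,0.5) (20,15) (15,31.5) (10,28.5) (4,22.5)
edge 0: (1,19)→(15.5,2)  cross = 1·2 − 15.5·19 = -292.5000; (r_i+r_j)·cross = 16.5·-292.5000 = -4826.2500
edge 1: (15.5,2)→(19.5,0.5)  cross = 15.5·0.5 − 19.5·2 = -31.2500; (r_i+r_j)·cross = 35·-31.2500 = -1093.7500
edge 2: (19.5,0.5)→(20,15)  cross = 19.5·15 − 20·0.5 = 282.5000; (r_i+r_j)·cross = 39.5·282.5000 = 11158.7500
edge 3: (20,15)→(15,31.5)  cross = 20·31.5 − 15·15 = 405.0000; (r_i+r_j)·cross = 35·405.0000 = 14175.0000
edge 4: (15,31.5)→(10,28.5)  cross = 15·28.5 − 10·31.5 = 112.5000; (r_i+r_j)·cross = 25·112.5000 = 2812.5000
edge 5: (10,28.5)→(4,22.5)  cross = 10·22.5 − 4·28.5 = 111.0000; (r_i+r_j)·cross = 14·111.0000 = 1554.0000
edge 6: (4,22.5)→(1,19)  cross = 4·19 − 1·22.5 = 53.5000; (r_i+r_j)·cross = 5·53.5000 = 267.5000
Σcross = 640.7500 → A = |Σcross|/2 = 320.3750 mm²
Σ(r_i+r_j)·cross = 24047.7500 → first moment M = |Σ|/6 = 4007.9583
R_c = M/A = 4007.9583/320.3750 = 12.5102 mm
θ = 231° = 4.031711 rad
V = θ·R_c·A = 4.031711·12.5102·320.3750 = 16158.928 mm³

Volume = 16158.928 mm³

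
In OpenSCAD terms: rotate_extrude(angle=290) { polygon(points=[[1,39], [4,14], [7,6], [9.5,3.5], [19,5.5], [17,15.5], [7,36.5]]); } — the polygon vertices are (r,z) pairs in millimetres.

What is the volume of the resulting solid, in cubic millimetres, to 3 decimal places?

Profile (r,z), 7 vertices: (1,39) (4,14) (7,6) (9.5,3.5) (19,5.5) (17,15.5) (7,36.5)
edge 0: (1,39)→(4,14)  cross = 1·14 − 4·39 = -142.0000; (r_i+r_j)·cross = 5·-142.0000 = -710.0000
edge 1: (4,14)→(7,6)  cross = 4·6 − 7·14 = -74.0000; (r_i+r_j)·cross = 11·-74.0000 = -814.0000
edge 2: (7,6)→(9.5,3.5)  cross = 7·3.5 − 9.5·6 = -32.5000; (r_i+r_j)·cross = 16.5·-32.5000 = -536.2500
edge 3: (9.5,3.5)→(19,5.5)  cross = 9.5·5.5 − 19·3.5 = -14.2500; (r_i+r_j)·cross = 28.5·-14.2500 = -406.1250
edge 4: (19,5.5)→(17,15.5)  cross = 19·15.5 − 17·5.5 = 201.0000; (r_i+r_j)·cross = 36·201.0000 = 7236.0000
edge 5: (17,15.5)→(7,36.5)  cross = 17·36.5 − 7·15.5 = 512.0000; (r_i+r_j)·cross = 24·512.0000 = 12288.0000
edge 6: (7,36.5)→(1,39)  cross = 7·39 − 1·36.5 = 236.5000; (r_i+r_j)·cross = 8·236.5000 = 1892.0000
Σcross = 686.7500 → A = |Σcross|/2 = 343.3750 mm²
Σ(r_i+r_j)·cross = 18949.6250 → first moment M = |Σ|/6 = 3158.2708
R_c = M/A = 3158.2708/343.3750 = 9.1977 mm
θ = 290° = 5.061455 rad
V = θ·R_c·A = 5.061455·9.1977·343.3750 = 15985.445 mm³

Volume = 15985.445 mm³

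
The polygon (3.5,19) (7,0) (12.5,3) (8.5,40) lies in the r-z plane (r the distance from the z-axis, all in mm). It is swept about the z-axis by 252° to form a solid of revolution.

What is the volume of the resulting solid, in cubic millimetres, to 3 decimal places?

Profile (r,z), 4 vertices: (3.5,19) (7,0) (12.5,3) (8.5,40)
edge 0: (3.5,19)→(7,0)  cross = 3.5·0 − 7·19 = -133.0000; (r_i+r_j)·cross = 10.5·-133.0000 = -1396.5000
edge 1: (7,0)→(12.5,3)  cross = 7·3 − 12.5·0 = 21.0000; (r_i+r_j)·cross = 19.5·21.0000 = 409.5000
edge 2: (12.5,3)→(8.5,40)  cross = 12.5·40 − 8.5·3 = 474.5000; (r_i+r_j)·cross = 21·474.5000 = 9964.5000
edge 3: (8.5,40)→(3.5,19)  cross = 8.5·19 − 3.5·40 = 21.5000; (r_i+r_j)·cross = 12·21.5000 = 258.0000
Σcross = 384.0000 → A = |Σcross|/2 = 192.0000 mm²
Σ(r_i+r_j)·cross = 9235.5000 → first moment M = |Σ|/6 = 1539.2500
R_c = M/A = 1539.2500/192.0000 = 8.0169 mm
θ = 252° = 4.398230 rad
V = θ·R_c·A = 4.398230·8.0169·192.0000 = 6769.975 mm³

Volume = 6769.975 mm³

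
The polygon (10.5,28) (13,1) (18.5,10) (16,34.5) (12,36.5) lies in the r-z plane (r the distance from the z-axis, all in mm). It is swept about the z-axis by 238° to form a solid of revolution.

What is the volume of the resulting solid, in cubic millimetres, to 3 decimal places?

Volume = 10662.673 mm³

Profile (r,z), 5 vertices: (10.5,28) (13,1) (18.5,10) (16,34.5) (12,36.5)
edge 0: (10.5,28)→(13,1)  cross = 10.5·1 − 13·28 = -353.5000; (r_i+r_j)·cross = 23.5·-353.5000 = -8307.2500
edge 1: (13,1)→(18.5,10)  cross = 13·10 − 18.5·1 = 111.5000; (r_i+r_j)·cross = 31.5·111.5000 = 3512.2500
edge 2: (18.5,10)→(16,34.5)  cross = 18.5·34.5 − 16·10 = 478.2500; (r_i+r_j)·cross = 34.5·478.2500 = 16499.6250
edge 3: (16,34.5)→(12,36.5)  cross = 16·36.5 − 12·34.5 = 170.0000; (r_i+r_j)·cross = 28·170.0000 = 4760.0000
edge 4: (12,36.5)→(10.5,28)  cross = 12·28 − 10.5·36.5 = -47.2500; (r_i+r_j)·cross = 22.5·-47.2500 = -1063.1250
Σcross = 359.0000 → A = |Σcross|/2 = 179.5000 mm²
Σ(r_i+r_j)·cross = 15401.5000 → first moment M = |Σ|/6 = 2566.9167
R_c = M/A = 2566.9167/179.5000 = 14.3004 mm
θ = 238° = 4.153884 rad
V = θ·R_c·A = 4.153884·14.3004·179.5000 = 10662.673 mm³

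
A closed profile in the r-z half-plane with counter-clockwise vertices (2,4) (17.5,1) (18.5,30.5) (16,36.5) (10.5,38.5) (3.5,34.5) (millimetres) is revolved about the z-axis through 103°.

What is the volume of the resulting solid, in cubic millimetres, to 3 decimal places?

Profile (r,z), 6 vertices: (2,4) (17.5,1) (18.5,30.5) (16,36.5) (10.5,38.5) (3.5,34.5)
edge 0: (2,4)→(17.5,1)  cross = 2·1 − 17.5·4 = -68.0000; (r_i+r_j)·cross = 19.5·-68.0000 = -1326.0000
edge 1: (17.5,1)→(18.5,30.5)  cross = 17.5·30.5 − 18.5·1 = 515.2500; (r_i+r_j)·cross = 36·515.2500 = 18549.0000
edge 2: (18.5,30.5)→(16,36.5)  cross = 18.5·36.5 − 16·30.5 = 187.2500; (r_i+r_j)·cross = 34.5·187.2500 = 6460.1250
edge 3: (16,36.5)→(10.5,38.5)  cross = 16·38.5 − 10.5·36.5 = 232.7500; (r_i+r_j)·cross = 26.5·232.7500 = 6167.8750
edge 4: (10.5,38.5)→(3.5,34.5)  cross = 10.5·34.5 − 3.5·38.5 = 227.5000; (r_i+r_j)·cross = 14·227.5000 = 3185.0000
edge 5: (3.5,34.5)→(2,4)  cross = 3.5·4 − 2·34.5 = -55.0000; (r_i+r_j)·cross = 5.5·-55.0000 = -302.5000
Σcross = 1039.7500 → A = |Σcross|/2 = 519.8750 mm²
Σ(r_i+r_j)·cross = 32733.5000 → first moment M = |Σ|/6 = 5455.5833
R_c = M/A = 5455.5833/519.8750 = 10.4940 mm
θ = 103° = 1.797689 rad
V = θ·R_c·A = 1.797689·10.4940·519.8750 = 9807.443 mm³

Volume = 9807.443 mm³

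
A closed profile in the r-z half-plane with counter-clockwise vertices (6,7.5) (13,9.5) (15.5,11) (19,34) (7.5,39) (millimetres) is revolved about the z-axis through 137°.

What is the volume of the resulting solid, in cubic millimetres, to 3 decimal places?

Profile (r,z), 5 vertices: (6,7.5) (13,9.5) (15.5,11) (19,34) (7.5,39)
edge 0: (6,7.5)→(13,9.5)  cross = 6·9.5 − 13·7.5 = -40.5000; (r_i+r_j)·cross = 19·-40.5000 = -769.5000
edge 1: (13,9.5)→(15.5,11)  cross = 13·11 − 15.5·9.5 = -4.2500; (r_i+r_j)·cross = 28.5·-4.2500 = -121.1250
edge 2: (15.5,11)→(19,34)  cross = 15.5·34 − 19·11 = 318.0000; (r_i+r_j)·cross = 34.5·318.0000 = 10971.0000
edge 3: (19,34)→(7.5,39)  cross = 19·39 − 7.5·34 = 486.0000; (r_i+r_j)·cross = 26.5·486.0000 = 12879.0000
edge 4: (7.5,39)→(6,7.5)  cross = 7.5·7.5 − 6·39 = -177.7500; (r_i+r_j)·cross = 13.5·-177.7500 = -2399.6250
Σcross = 581.5000 → A = |Σcross|/2 = 290.7500 mm²
Σ(r_i+r_j)·cross = 20559.7500 → first moment M = |Σ|/6 = 3426.6250
R_c = M/A = 3426.6250/290.7500 = 11.7855 mm
θ = 137° = 2.391101 rad
V = θ·R_c·A = 2.391101·11.7855·290.7500 = 8193.407 mm³

Volume = 8193.407 mm³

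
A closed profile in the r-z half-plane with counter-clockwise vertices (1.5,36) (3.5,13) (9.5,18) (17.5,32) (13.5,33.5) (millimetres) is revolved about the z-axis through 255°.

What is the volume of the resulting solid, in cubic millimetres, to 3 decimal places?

Volume = 7196.603 mm³

Profile (r,z), 5 vertices: (1.5,36) (3.5,13) (9.5,18) (17.5,32) (13.5,33.5)
edge 0: (1.5,36)→(3.5,13)  cross = 1.5·13 − 3.5·36 = -106.5000; (r_i+r_j)·cross = 5·-106.5000 = -532.5000
edge 1: (3.5,13)→(9.5,18)  cross = 3.5·18 − 9.5·13 = -60.5000; (r_i+r_j)·cross = 13·-60.5000 = -786.5000
edge 2: (9.5,18)→(17.5,32)  cross = 9.5·32 − 17.5·18 = -11.0000; (r_i+r_j)·cross = 27·-11.0000 = -297.0000
edge 3: (17.5,32)→(13.5,33.5)  cross = 17.5·33.5 − 13.5·32 = 154.2500; (r_i+r_j)·cross = 31·154.2500 = 4781.7500
edge 4: (13.5,33.5)→(1.5,36)  cross = 13.5·36 − 1.5·33.5 = 435.7500; (r_i+r_j)·cross = 15·435.7500 = 6536.2500
Σcross = 412.0000 → A = |Σcross|/2 = 206.0000 mm²
Σ(r_i+r_j)·cross = 9702.0000 → first moment M = |Σ|/6 = 1617.0000
R_c = M/A = 1617.0000/206.0000 = 7.8495 mm
θ = 255° = 4.450590 rad
V = θ·R_c·A = 4.450590·7.8495·206.0000 = 7196.603 mm³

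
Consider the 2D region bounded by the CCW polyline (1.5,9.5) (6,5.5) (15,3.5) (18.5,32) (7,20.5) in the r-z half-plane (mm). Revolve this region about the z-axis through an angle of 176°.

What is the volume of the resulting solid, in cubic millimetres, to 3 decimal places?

Volume = 8455.841 mm³

Profile (r,z), 5 vertices: (1.5,9.5) (6,5.5) (15,3.5) (18.5,32) (7,20.5)
edge 0: (1.5,9.5)→(6,5.5)  cross = 1.5·5.5 − 6·9.5 = -48.7500; (r_i+r_j)·cross = 7.5·-48.7500 = -365.6250
edge 1: (6,5.5)→(15,3.5)  cross = 6·3.5 − 15·5.5 = -61.5000; (r_i+r_j)·cross = 21·-61.5000 = -1291.5000
edge 2: (15,3.5)→(18.5,32)  cross = 15·32 − 18.5·3.5 = 415.2500; (r_i+r_j)·cross = 33.5·415.2500 = 13910.8750
edge 3: (18.5,32)→(7,20.5)  cross = 18.5·20.5 − 7·32 = 155.2500; (r_i+r_j)·cross = 25.5·155.2500 = 3958.8750
edge 4: (7,20.5)→(1.5,9.5)  cross = 7·9.5 − 1.5·20.5 = 35.7500; (r_i+r_j)·cross = 8.5·35.7500 = 303.8750
Σcross = 496.0000 → A = |Σcross|/2 = 248.0000 mm²
Σ(r_i+r_j)·cross = 16516.5000 → first moment M = |Σ|/6 = 2752.7500
R_c = M/A = 2752.7500/248.0000 = 11.0998 mm
θ = 176° = 3.071779 rad
V = θ·R_c·A = 3.071779·11.0998·248.0000 = 8455.841 mm³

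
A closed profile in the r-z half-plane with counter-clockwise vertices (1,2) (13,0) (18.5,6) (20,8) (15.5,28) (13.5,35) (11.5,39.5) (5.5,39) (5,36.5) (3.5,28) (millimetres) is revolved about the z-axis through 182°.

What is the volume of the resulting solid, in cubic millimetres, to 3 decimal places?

Volume = 16247.529 mm³

Profile (r,z), 10 vertices: (1,2) (13,0) (18.5,6) (20,8) (15.5,28) (13.5,35) (11.5,39.5) (5.5,39) (5,36.5) (3.5,28)
edge 0: (1,2)→(13,0)  cross = 1·0 − 13·2 = -26.0000; (r_i+r_j)·cross = 14·-26.0000 = -364.0000
edge 1: (13,0)→(18.5,6)  cross = 13·6 − 18.5·0 = 78.0000; (r_i+r_j)·cross = 31.5·78.0000 = 2457.0000
edge 2: (18.5,6)→(20,8)  cross = 18.5·8 − 20·6 = 28.0000; (r_i+r_j)·cross = 38.5·28.0000 = 1078.0000
edge 3: (20,8)→(15.5,28)  cross = 20·28 − 15.5·8 = 436.0000; (r_i+r_j)·cross = 35.5·436.0000 = 15478.0000
edge 4: (15.5,28)→(13.5,35)  cross = 15.5·35 − 13.5·28 = 164.5000; (r_i+r_j)·cross = 29·164.5000 = 4770.5000
edge 5: (13.5,35)→(11.5,39.5)  cross = 13.5·39.5 − 11.5·35 = 130.7500; (r_i+r_j)·cross = 25·130.7500 = 3268.7500
edge 6: (11.5,39.5)→(5.5,39)  cross = 11.5·39 − 5.5·39.5 = 231.2500; (r_i+r_j)·cross = 17·231.2500 = 3931.2500
edge 7: (5.5,39)→(5,36.5)  cross = 5.5·36.5 − 5·39 = 5.7500; (r_i+r_j)·cross = 10.5·5.7500 = 60.3750
edge 8: (5,36.5)→(3.5,28)  cross = 5·28 − 3.5·36.5 = 12.2500; (r_i+r_j)·cross = 8.5·12.2500 = 104.1250
edge 9: (3.5,28)→(1,2)  cross = 3.5·2 − 1·28 = -21.0000; (r_i+r_j)·cross = 4.5·-21.0000 = -94.5000
Σcross = 1039.5000 → A = |Σcross|/2 = 519.7500 mm²
Σ(r_i+r_j)·cross = 30689.5000 → first moment M = |Σ|/6 = 5114.9167
R_c = M/A = 5114.9167/519.7500 = 9.8411 mm
θ = 182° = 3.176499 rad
V = θ·R_c·A = 3.176499·9.8411·519.7500 = 16247.529 mm³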